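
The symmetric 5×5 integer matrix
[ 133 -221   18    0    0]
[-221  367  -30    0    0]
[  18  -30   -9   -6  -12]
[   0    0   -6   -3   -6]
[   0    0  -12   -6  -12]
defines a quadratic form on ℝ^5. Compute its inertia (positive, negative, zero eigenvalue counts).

Answer: (2, 2, 1)

Derivation:
step 0: pivot 133 → sign +
step 1: pivot -30/133 → sign −
step 2: pivot -57/5 → sign −
step 3: pivot 3/19 → sign +
step 4: row/col 4 already zero → sign 0
signature = (2, 2, 1)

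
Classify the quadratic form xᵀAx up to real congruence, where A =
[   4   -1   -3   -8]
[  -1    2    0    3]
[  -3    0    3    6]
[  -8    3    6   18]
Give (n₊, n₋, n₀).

step 0: pivot 4 → sign +
step 1: pivot 7/4 → sign +
step 2: pivot 3/7 → sign +
step 3: pivot 1 → sign +
signature = (4, 0, 0)

Answer: (4, 0, 0)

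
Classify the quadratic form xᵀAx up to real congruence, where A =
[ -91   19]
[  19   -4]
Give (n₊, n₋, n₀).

step 0: pivot -91 → sign −
step 1: pivot -3/91 → sign −
signature = (0, 2, 0)

Answer: (0, 2, 0)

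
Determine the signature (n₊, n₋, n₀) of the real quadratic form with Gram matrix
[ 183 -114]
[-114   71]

step 0: pivot 183 → sign +
step 1: pivot -1/61 → sign −
signature = (1, 1, 0)

Answer: (1, 1, 0)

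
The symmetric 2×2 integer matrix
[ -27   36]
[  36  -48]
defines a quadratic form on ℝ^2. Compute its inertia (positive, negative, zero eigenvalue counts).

Answer: (0, 1, 1)

Derivation:
step 0: pivot -27 → sign −
step 1: row/col 1 already zero → sign 0
signature = (0, 1, 1)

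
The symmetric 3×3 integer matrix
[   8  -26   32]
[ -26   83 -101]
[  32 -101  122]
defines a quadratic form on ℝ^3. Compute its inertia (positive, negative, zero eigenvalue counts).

Answer: (1, 1, 1)

Derivation:
step 0: pivot 8 → sign +
step 1: pivot -3/2 → sign −
step 2: row/col 2 already zero → sign 0
signature = (1, 1, 1)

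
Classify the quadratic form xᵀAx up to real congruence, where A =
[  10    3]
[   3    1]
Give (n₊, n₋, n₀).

step 0: pivot 10 → sign +
step 1: pivot 1/10 → sign +
signature = (2, 0, 0)

Answer: (2, 0, 0)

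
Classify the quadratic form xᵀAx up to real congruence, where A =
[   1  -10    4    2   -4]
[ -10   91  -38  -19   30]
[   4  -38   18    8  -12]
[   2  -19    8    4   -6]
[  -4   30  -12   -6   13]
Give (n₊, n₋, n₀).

Answer: (4, 1, 0)

Derivation:
step 0: pivot 1 → sign +
step 1: pivot -9 → sign −
step 2: pivot 22/9 → sign +
step 3: pivot 1/11 → sign +
step 4: pivot 1 → sign +
signature = (4, 1, 0)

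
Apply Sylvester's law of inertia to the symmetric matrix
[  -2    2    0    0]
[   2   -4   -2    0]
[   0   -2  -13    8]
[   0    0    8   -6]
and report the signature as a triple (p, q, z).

Answer: (0, 4, 0)

Derivation:
step 0: pivot -2 → sign −
step 1: pivot -2 → sign −
step 2: pivot -11 → sign −
step 3: pivot -2/11 → sign −
signature = (0, 4, 0)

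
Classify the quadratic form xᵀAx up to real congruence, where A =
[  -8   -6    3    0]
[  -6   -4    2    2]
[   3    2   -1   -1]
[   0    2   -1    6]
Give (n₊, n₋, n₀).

Answer: (1, 2, 1)

Derivation:
step 0: pivot -8 → sign −
step 1: pivot 1/2 → sign +
step 2: pivot -2 → sign −
step 3: row/col 3 already zero → sign 0
signature = (1, 2, 1)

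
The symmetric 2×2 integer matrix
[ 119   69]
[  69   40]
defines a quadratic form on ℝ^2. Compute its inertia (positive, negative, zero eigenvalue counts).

Answer: (1, 1, 0)

Derivation:
step 0: pivot 119 → sign +
step 1: pivot -1/119 → sign −
signature = (1, 1, 0)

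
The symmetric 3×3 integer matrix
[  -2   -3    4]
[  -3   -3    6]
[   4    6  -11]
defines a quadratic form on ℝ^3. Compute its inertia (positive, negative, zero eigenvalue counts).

Answer: (1, 2, 0)

Derivation:
step 0: pivot -2 → sign −
step 1: pivot 3/2 → sign +
step 2: pivot -3 → sign −
signature = (1, 2, 0)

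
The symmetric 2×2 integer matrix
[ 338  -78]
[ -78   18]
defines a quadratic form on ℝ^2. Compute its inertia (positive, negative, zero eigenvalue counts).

step 0: pivot 338 → sign +
step 1: row/col 1 already zero → sign 0
signature = (1, 0, 1)

Answer: (1, 0, 1)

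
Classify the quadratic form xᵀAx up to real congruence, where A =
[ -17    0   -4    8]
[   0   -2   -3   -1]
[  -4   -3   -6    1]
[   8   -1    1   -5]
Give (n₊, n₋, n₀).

Answer: (0, 4, 0)

Derivation:
step 0: pivot -17 → sign −
step 1: pivot -2 → sign −
step 2: pivot -19/34 → sign −
step 3: pivot -1/19 → sign −
signature = (0, 4, 0)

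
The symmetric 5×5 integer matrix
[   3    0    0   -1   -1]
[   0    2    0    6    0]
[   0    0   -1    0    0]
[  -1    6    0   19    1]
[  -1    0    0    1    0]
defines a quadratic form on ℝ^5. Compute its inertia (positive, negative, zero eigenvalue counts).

Answer: (3, 2, 0)

Derivation:
step 0: pivot 3 → sign +
step 1: pivot 2 → sign +
step 2: pivot -1 → sign −
step 3: pivot 2/3 → sign +
step 4: pivot -1 → sign −
signature = (3, 2, 0)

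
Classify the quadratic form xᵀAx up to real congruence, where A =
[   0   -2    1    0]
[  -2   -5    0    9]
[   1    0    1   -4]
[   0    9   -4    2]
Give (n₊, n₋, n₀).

step 0: pivot -5 → sign −
step 1: pivot 4/5 → sign +
step 2: pivot -1/4 → sign −
step 3: pivot 3 → sign +
signature = (2, 2, 0)

Answer: (2, 2, 0)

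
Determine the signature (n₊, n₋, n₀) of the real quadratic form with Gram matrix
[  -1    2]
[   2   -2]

step 0: pivot -1 → sign −
step 1: pivot 2 → sign +
signature = (1, 1, 0)

Answer: (1, 1, 0)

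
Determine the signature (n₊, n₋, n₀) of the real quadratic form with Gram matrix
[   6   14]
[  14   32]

Answer: (1, 1, 0)

Derivation:
step 0: pivot 6 → sign +
step 1: pivot -2/3 → sign −
signature = (1, 1, 0)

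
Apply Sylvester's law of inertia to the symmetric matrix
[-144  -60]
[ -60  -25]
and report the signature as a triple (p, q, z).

Answer: (0, 1, 1)

Derivation:
step 0: pivot -144 → sign −
step 1: row/col 1 already zero → sign 0
signature = (0, 1, 1)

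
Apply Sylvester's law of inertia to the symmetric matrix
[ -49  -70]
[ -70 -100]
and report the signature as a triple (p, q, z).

Answer: (0, 1, 1)

Derivation:
step 0: pivot -49 → sign −
step 1: row/col 1 already zero → sign 0
signature = (0, 1, 1)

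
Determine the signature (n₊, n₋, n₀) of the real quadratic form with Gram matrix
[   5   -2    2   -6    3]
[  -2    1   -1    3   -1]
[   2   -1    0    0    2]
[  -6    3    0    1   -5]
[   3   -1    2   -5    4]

Answer: (4, 1, 0)

Derivation:
step 0: pivot 5 → sign +
step 1: pivot 1/5 → sign +
step 2: pivot -1 → sign −
step 3: pivot 1 → sign +
step 4: pivot 2 → sign +
signature = (4, 1, 0)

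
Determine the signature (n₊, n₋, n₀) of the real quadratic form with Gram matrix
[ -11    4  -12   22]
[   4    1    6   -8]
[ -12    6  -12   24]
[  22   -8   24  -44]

Answer: (1, 1, 2)

Derivation:
step 0: pivot -11 → sign −
step 1: pivot 27/11 → sign +
step 2: row/col 2 already zero → sign 0
step 3: row/col 3 already zero → sign 0
signature = (1, 1, 2)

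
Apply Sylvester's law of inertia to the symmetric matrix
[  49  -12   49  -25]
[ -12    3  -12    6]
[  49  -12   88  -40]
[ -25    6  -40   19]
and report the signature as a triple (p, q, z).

step 0: pivot 49 → sign +
step 1: pivot 3/49 → sign +
step 2: pivot 39 → sign +
step 3: pivot 3/13 → sign +
signature = (4, 0, 0)

Answer: (4, 0, 0)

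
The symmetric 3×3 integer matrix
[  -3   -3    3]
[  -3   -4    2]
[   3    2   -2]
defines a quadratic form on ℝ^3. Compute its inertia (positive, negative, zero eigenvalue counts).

Answer: (1, 2, 0)

Derivation:
step 0: pivot -3 → sign −
step 1: pivot -1 → sign −
step 2: pivot 2 → sign +
signature = (1, 2, 0)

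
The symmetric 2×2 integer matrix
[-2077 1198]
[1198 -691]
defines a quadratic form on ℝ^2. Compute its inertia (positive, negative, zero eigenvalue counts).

step 0: pivot -2077 → sign −
step 1: pivot -3/2077 → sign −
signature = (0, 2, 0)

Answer: (0, 2, 0)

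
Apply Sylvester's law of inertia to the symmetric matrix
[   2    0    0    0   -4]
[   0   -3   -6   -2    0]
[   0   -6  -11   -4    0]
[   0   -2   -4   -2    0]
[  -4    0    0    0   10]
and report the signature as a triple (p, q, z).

Answer: (3, 2, 0)

Derivation:
step 0: pivot 2 → sign +
step 1: pivot -3 → sign −
step 2: pivot 1 → sign +
step 3: pivot -2/3 → sign −
step 4: pivot 2 → sign +
signature = (3, 2, 0)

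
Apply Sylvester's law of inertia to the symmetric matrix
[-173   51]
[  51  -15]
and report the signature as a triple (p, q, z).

step 0: pivot -173 → sign −
step 1: pivot 6/173 → sign +
signature = (1, 1, 0)

Answer: (1, 1, 0)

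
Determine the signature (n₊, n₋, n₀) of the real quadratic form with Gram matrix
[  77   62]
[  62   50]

step 0: pivot 77 → sign +
step 1: pivot 6/77 → sign +
signature = (2, 0, 0)

Answer: (2, 0, 0)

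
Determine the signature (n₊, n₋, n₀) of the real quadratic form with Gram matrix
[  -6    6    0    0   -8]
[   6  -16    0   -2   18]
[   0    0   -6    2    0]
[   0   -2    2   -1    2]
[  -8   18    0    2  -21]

step 0: pivot -6 → sign −
step 1: pivot -10 → sign −
step 2: pivot -6 → sign −
step 3: pivot 1/15 → sign +
step 4: pivot -1/3 → sign −
signature = (1, 4, 0)

Answer: (1, 4, 0)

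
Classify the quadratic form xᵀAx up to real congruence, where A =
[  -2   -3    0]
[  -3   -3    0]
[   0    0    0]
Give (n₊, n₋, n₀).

step 0: pivot -2 → sign −
step 1: pivot 3/2 → sign +
step 2: row/col 2 already zero → sign 0
signature = (1, 1, 1)

Answer: (1, 1, 1)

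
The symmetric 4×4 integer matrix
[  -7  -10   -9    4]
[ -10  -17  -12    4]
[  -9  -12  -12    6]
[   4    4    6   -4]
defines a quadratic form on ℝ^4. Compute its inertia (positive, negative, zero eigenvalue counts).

step 0: pivot -7 → sign −
step 1: pivot -19/7 → sign −
step 2: pivot -3/19 → sign −
step 3: row/col 3 already zero → sign 0
signature = (0, 3, 1)

Answer: (0, 3, 1)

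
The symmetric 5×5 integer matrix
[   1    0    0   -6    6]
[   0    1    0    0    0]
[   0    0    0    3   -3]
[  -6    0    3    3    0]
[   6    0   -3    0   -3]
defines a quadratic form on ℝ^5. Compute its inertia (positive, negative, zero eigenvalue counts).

step 0: pivot 1 → sign +
step 1: pivot 1 → sign +
step 2: pivot -33 → sign −
step 3: pivot 3/11 → sign +
step 4: row/col 4 already zero → sign 0
signature = (3, 1, 1)

Answer: (3, 1, 1)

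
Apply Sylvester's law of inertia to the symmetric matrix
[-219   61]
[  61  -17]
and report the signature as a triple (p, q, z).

Answer: (0, 2, 0)

Derivation:
step 0: pivot -219 → sign −
step 1: pivot -2/219 → sign −
signature = (0, 2, 0)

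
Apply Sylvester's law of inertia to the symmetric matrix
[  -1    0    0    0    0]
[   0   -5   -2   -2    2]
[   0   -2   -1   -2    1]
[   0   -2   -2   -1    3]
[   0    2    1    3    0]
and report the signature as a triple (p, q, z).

Answer: (2, 3, 0)

Derivation:
step 0: pivot -1 → sign −
step 1: pivot -5 → sign −
step 2: pivot -1/5 → sign −
step 3: pivot 7 → sign +
step 4: pivot 6/7 → sign +
signature = (2, 3, 0)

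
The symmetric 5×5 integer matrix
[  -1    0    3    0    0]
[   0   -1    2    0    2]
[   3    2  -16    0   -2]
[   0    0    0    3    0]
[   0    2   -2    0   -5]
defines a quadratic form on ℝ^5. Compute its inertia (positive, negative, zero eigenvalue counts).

step 0: pivot -1 → sign −
step 1: pivot -1 → sign −
step 2: pivot -3 → sign −
step 3: pivot 3 → sign +
step 4: pivot 1/3 → sign +
signature = (2, 3, 0)

Answer: (2, 3, 0)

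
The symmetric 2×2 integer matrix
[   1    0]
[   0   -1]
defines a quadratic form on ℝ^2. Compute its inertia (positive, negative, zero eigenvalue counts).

step 0: pivot 1 → sign +
step 1: pivot -1 → sign −
signature = (1, 1, 0)

Answer: (1, 1, 0)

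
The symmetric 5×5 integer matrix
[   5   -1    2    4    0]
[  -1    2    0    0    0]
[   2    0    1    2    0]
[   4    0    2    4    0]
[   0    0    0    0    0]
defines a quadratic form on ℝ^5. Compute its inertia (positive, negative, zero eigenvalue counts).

Answer: (3, 0, 2)

Derivation:
step 0: pivot 5 → sign +
step 1: pivot 9/5 → sign +
step 2: pivot 1/9 → sign +
step 3: row/col 3 already zero → sign 0
step 4: row/col 4 already zero → sign 0
signature = (3, 0, 2)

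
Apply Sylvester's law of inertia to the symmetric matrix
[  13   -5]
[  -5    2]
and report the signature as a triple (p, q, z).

Answer: (2, 0, 0)

Derivation:
step 0: pivot 13 → sign +
step 1: pivot 1/13 → sign +
signature = (2, 0, 0)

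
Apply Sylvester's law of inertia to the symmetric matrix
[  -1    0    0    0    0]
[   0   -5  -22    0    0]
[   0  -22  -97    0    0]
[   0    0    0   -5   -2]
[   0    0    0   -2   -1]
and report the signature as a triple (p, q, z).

step 0: pivot -1 → sign −
step 1: pivot -5 → sign −
step 2: pivot -1/5 → sign −
step 3: pivot -5 → sign −
step 4: pivot -1/5 → sign −
signature = (0, 5, 0)

Answer: (0, 5, 0)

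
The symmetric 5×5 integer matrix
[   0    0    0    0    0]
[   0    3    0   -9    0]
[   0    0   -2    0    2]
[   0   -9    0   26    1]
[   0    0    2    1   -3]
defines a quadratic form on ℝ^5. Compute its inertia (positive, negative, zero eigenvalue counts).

step 0: pivot 3 → sign +
step 1: pivot -2 → sign −
step 2: pivot -1 → sign −
step 3: row/col 3 already zero → sign 0
step 4: row/col 4 already zero → sign 0
signature = (1, 2, 2)

Answer: (1, 2, 2)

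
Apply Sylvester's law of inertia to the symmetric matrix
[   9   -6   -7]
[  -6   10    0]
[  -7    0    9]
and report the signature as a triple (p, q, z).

step 0: pivot 9 → sign +
step 1: pivot 6 → sign +
step 2: pivot -2/27 → sign −
signature = (2, 1, 0)

Answer: (2, 1, 0)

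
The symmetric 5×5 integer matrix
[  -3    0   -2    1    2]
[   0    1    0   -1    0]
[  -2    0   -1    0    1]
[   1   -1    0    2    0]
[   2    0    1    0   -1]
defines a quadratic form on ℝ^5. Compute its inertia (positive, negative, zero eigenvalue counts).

step 0: pivot -3 → sign −
step 1: pivot 1 → sign +
step 2: pivot 1/3 → sign +
step 3: row/col 3 already zero → sign 0
step 4: row/col 4 already zero → sign 0
signature = (2, 1, 2)

Answer: (2, 1, 2)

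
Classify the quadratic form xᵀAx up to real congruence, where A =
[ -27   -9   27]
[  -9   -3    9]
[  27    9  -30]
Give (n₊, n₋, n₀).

Answer: (0, 2, 1)

Derivation:
step 0: pivot -27 → sign −
step 1: pivot -3 → sign −
step 2: row/col 2 already zero → sign 0
signature = (0, 2, 1)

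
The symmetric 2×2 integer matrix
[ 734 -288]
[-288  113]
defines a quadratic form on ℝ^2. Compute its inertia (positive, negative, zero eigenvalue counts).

Answer: (1, 1, 0)

Derivation:
step 0: pivot 734 → sign +
step 1: pivot -1/367 → sign −
signature = (1, 1, 0)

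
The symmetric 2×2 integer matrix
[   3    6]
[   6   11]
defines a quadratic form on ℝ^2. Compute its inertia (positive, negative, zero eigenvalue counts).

Answer: (1, 1, 0)

Derivation:
step 0: pivot 3 → sign +
step 1: pivot -1 → sign −
signature = (1, 1, 0)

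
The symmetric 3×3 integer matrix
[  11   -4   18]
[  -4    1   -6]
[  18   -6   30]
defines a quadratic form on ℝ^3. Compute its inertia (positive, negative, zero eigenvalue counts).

Answer: (2, 1, 0)

Derivation:
step 0: pivot 11 → sign +
step 1: pivot -5/11 → sign −
step 2: pivot 6/5 → sign +
signature = (2, 1, 0)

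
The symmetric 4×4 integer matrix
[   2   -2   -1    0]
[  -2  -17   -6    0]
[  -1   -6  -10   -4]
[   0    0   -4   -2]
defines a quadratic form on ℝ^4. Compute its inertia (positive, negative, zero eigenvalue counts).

step 0: pivot 2 → sign +
step 1: pivot -19 → sign −
step 2: pivot -301/38 → sign −
step 3: pivot 6/301 → sign +
signature = (2, 2, 0)

Answer: (2, 2, 0)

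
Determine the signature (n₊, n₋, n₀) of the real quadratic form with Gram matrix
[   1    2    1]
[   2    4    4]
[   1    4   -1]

Answer: (2, 1, 0)

Derivation:
step 0: pivot 1 → sign +
step 1: pivot -2 → sign −
step 2: pivot 2 → sign +
signature = (2, 1, 0)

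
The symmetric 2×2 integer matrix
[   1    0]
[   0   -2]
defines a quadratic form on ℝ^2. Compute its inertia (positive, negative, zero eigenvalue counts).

Answer: (1, 1, 0)

Derivation:
step 0: pivot 1 → sign +
step 1: pivot -2 → sign −
signature = (1, 1, 0)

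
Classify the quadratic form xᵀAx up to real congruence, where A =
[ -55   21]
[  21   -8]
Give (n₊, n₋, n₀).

step 0: pivot -55 → sign −
step 1: pivot 1/55 → sign +
signature = (1, 1, 0)

Answer: (1, 1, 0)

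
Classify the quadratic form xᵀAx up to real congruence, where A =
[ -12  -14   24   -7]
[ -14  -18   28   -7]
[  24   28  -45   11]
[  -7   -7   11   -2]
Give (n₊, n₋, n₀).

step 0: pivot -12 → sign −
step 1: pivot -5/3 → sign −
step 2: pivot 3 → sign +
step 3: pivot -1/10 → sign −
signature = (1, 3, 0)

Answer: (1, 3, 0)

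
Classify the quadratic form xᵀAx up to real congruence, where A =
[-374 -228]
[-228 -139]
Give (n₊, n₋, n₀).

Answer: (0, 2, 0)

Derivation:
step 0: pivot -374 → sign −
step 1: pivot -1/187 → sign −
signature = (0, 2, 0)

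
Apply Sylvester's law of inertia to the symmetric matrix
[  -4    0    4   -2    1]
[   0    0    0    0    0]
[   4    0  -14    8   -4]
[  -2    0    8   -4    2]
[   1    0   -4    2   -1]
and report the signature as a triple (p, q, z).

step 0: pivot -4 → sign −
step 1: pivot -10 → sign −
step 2: pivot 3/5 → sign +
step 3: row/col 3 already zero → sign 0
step 4: row/col 4 already zero → sign 0
signature = (1, 2, 2)

Answer: (1, 2, 2)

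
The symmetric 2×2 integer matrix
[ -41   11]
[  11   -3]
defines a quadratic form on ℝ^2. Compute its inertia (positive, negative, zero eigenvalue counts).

step 0: pivot -41 → sign −
step 1: pivot -2/41 → sign −
signature = (0, 2, 0)

Answer: (0, 2, 0)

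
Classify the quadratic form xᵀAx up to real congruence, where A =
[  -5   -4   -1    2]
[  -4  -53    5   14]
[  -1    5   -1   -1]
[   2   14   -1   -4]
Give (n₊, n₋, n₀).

Answer: (0, 4, 0)

Derivation:
step 0: pivot -5 → sign −
step 1: pivot -249/5 → sign −
step 2: pivot -31/249 → sign −
step 3: pivot -3/31 → sign −
signature = (0, 4, 0)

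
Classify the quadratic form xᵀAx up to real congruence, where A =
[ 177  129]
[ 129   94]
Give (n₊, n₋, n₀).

step 0: pivot 177 → sign +
step 1: pivot -1/59 → sign −
signature = (1, 1, 0)

Answer: (1, 1, 0)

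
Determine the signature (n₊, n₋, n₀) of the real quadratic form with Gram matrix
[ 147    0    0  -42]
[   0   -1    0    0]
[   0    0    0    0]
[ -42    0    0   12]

step 0: pivot 147 → sign +
step 1: pivot -1 → sign −
step 2: row/col 2 already zero → sign 0
step 3: row/col 3 already zero → sign 0
signature = (1, 1, 2)

Answer: (1, 1, 2)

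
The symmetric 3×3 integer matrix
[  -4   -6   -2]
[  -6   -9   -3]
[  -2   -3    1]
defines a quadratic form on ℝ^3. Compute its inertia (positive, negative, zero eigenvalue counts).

Answer: (1, 1, 1)

Derivation:
step 0: pivot -4 → sign −
step 1: pivot 2 → sign +
step 2: row/col 2 already zero → sign 0
signature = (1, 1, 1)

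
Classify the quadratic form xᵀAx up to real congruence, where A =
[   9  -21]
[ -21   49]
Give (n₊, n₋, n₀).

Answer: (1, 0, 1)

Derivation:
step 0: pivot 9 → sign +
step 1: row/col 1 already zero → sign 0
signature = (1, 0, 1)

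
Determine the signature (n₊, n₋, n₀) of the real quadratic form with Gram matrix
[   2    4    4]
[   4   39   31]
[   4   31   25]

Answer: (2, 1, 0)

Derivation:
step 0: pivot 2 → sign +
step 1: pivot 31 → sign +
step 2: pivot -2/31 → sign −
signature = (2, 1, 0)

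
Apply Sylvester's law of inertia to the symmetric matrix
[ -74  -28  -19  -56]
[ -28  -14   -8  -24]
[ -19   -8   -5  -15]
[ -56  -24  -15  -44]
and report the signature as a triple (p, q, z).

step 0: pivot -74 → sign −
step 1: pivot -126/37 → sign −
step 2: pivot 1/14 → sign +
step 3: pivot 2/3 → sign +
signature = (2, 2, 0)

Answer: (2, 2, 0)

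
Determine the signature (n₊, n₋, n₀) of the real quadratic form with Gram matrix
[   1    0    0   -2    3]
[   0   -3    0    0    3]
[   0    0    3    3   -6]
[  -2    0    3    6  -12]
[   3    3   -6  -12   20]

step 0: pivot 1 → sign +
step 1: pivot -3 → sign −
step 2: pivot 3 → sign +
step 3: pivot -1 → sign −
step 4: pivot 2 → sign +
signature = (3, 2, 0)

Answer: (3, 2, 0)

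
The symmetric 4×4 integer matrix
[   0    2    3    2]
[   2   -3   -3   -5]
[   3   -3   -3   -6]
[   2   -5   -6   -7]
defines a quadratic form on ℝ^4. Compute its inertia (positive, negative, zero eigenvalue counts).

Answer: (1, 2, 1)

Derivation:
step 0: pivot -3 → sign −
step 1: pivot 4/3 → sign +
step 2: pivot -3/4 → sign −
step 3: row/col 3 already zero → sign 0
signature = (1, 2, 1)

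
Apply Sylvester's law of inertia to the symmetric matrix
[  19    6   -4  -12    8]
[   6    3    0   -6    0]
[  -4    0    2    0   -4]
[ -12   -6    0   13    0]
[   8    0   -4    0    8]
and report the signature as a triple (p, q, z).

Answer: (3, 1, 1)

Derivation:
step 0: pivot 19 → sign +
step 1: pivot 21/19 → sign +
step 2: pivot -2/7 → sign −
step 3: pivot 1 → sign +
step 4: row/col 4 already zero → sign 0
signature = (3, 1, 1)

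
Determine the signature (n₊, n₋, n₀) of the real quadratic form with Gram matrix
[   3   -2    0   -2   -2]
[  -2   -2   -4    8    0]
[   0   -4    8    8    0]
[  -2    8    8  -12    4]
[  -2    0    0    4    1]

step 0: pivot 3 → sign +
step 1: pivot -10/3 → sign −
step 2: pivot 64/5 → sign +
step 3: row/col 3 already zero → sign 0
step 4: row/col 4 already zero → sign 0
signature = (2, 1, 2)

Answer: (2, 1, 2)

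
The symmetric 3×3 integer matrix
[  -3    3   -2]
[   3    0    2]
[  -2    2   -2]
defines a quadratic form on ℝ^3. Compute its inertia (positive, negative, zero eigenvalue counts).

step 0: pivot -3 → sign −
step 1: pivot 3 → sign +
step 2: pivot -2/3 → sign −
signature = (1, 2, 0)

Answer: (1, 2, 0)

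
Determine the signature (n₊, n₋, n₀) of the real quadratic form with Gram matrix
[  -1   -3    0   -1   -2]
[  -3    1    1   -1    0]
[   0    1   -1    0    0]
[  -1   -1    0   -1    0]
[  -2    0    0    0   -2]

step 0: pivot -1 → sign −
step 1: pivot 10 → sign +
step 2: pivot -11/10 → sign −
step 3: pivot -4/11 → sign −
step 4: pivot 1 → sign +
signature = (2, 3, 0)

Answer: (2, 3, 0)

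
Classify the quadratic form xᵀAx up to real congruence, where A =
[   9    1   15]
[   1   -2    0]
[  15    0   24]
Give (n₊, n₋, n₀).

step 0: pivot 9 → sign +
step 1: pivot -19/9 → sign −
step 2: pivot 6/19 → sign +
signature = (2, 1, 0)

Answer: (2, 1, 0)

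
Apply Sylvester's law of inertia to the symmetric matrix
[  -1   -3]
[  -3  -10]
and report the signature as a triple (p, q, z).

Answer: (0, 2, 0)

Derivation:
step 0: pivot -1 → sign −
step 1: pivot -1 → sign −
signature = (0, 2, 0)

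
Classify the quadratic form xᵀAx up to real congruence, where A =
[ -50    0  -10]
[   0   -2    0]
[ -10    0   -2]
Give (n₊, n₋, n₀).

Answer: (0, 2, 1)

Derivation:
step 0: pivot -50 → sign −
step 1: pivot -2 → sign −
step 2: row/col 2 already zero → sign 0
signature = (0, 2, 1)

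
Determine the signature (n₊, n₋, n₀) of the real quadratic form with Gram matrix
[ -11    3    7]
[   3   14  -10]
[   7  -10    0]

Answer: (2, 1, 0)

Derivation:
step 0: pivot -11 → sign −
step 1: pivot 163/11 → sign +
step 2: pivot 6/163 → sign +
signature = (2, 1, 0)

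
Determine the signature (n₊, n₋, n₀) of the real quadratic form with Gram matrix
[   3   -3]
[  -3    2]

step 0: pivot 3 → sign +
step 1: pivot -1 → sign −
signature = (1, 1, 0)

Answer: (1, 1, 0)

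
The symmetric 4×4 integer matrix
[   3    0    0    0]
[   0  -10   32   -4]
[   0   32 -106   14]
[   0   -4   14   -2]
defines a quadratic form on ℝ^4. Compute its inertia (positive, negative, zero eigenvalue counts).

Answer: (1, 2, 1)

Derivation:
step 0: pivot 3 → sign +
step 1: pivot -10 → sign −
step 2: pivot -18/5 → sign −
step 3: row/col 3 already zero → sign 0
signature = (1, 2, 1)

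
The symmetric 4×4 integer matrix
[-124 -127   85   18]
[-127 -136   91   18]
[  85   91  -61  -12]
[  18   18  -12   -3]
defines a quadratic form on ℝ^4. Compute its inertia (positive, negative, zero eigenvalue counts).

Answer: (0, 4, 0)

Derivation:
step 0: pivot -124 → sign −
step 1: pivot -735/124 → sign −
step 2: pivot -27/245 → sign −
step 3: pivot -1/3 → sign −
signature = (0, 4, 0)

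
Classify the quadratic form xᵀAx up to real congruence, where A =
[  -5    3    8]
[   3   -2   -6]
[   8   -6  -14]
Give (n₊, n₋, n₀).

Answer: (1, 2, 0)

Derivation:
step 0: pivot -5 → sign −
step 1: pivot -1/5 → sign −
step 2: pivot 6 → sign +
signature = (1, 2, 0)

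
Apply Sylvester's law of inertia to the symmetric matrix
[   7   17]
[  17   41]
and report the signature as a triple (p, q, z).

step 0: pivot 7 → sign +
step 1: pivot -2/7 → sign −
signature = (1, 1, 0)

Answer: (1, 1, 0)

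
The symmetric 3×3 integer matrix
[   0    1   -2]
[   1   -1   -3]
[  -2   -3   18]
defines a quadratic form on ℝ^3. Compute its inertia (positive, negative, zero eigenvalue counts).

Answer: (2, 1, 0)

Derivation:
step 0: pivot -1 → sign −
step 1: pivot 1 → sign +
step 2: pivot 2 → sign +
signature = (2, 1, 0)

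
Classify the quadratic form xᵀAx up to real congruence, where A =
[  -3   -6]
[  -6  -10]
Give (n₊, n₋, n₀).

step 0: pivot -3 → sign −
step 1: pivot 2 → sign +
signature = (1, 1, 0)

Answer: (1, 1, 0)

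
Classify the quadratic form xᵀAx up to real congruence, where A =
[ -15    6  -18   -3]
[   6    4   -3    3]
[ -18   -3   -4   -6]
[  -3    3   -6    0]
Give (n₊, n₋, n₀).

Answer: (2, 2, 0)

Derivation:
step 0: pivot -15 → sign −
step 1: pivot 32/5 → sign +
step 2: pivot 43/32 → sign +
step 3: pivot -3/43 → sign −
signature = (2, 2, 0)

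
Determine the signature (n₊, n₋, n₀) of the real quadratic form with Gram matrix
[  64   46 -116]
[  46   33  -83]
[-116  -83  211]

step 0: pivot 64 → sign +
step 1: pivot -1/16 → sign −
step 2: pivot 3 → sign +
signature = (2, 1, 0)

Answer: (2, 1, 0)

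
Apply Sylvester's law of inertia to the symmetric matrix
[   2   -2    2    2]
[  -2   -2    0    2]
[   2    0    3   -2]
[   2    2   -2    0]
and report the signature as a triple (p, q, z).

Answer: (2, 1, 1)

Derivation:
step 0: pivot 2 → sign +
step 1: pivot -4 → sign −
step 2: pivot 2 → sign +
step 3: row/col 3 already zero → sign 0
signature = (2, 1, 1)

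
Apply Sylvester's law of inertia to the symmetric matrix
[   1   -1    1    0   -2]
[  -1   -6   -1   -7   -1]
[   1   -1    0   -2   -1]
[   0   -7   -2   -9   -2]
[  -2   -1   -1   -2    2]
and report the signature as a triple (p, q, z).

step 0: pivot 1 → sign +
step 1: pivot -7 → sign −
step 2: pivot -1 → sign −
step 3: pivot 2 → sign +
step 4: pivot -3/14 → sign −
signature = (2, 3, 0)

Answer: (2, 3, 0)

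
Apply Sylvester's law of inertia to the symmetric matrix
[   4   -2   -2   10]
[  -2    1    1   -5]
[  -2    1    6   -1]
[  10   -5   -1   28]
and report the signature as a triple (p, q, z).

Answer: (2, 1, 1)

Derivation:
step 0: pivot 4 → sign +
step 1: pivot 5 → sign +
step 2: pivot -1/5 → sign −
step 3: row/col 3 already zero → sign 0
signature = (2, 1, 1)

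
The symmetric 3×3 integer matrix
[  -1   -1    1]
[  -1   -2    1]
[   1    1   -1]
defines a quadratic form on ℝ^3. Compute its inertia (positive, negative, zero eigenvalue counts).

step 0: pivot -1 → sign −
step 1: pivot -1 → sign −
step 2: row/col 2 already zero → sign 0
signature = (0, 2, 1)

Answer: (0, 2, 1)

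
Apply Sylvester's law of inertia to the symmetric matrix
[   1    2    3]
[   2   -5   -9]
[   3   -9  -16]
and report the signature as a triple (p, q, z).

Answer: (1, 1, 1)

Derivation:
step 0: pivot 1 → sign +
step 1: pivot -9 → sign −
step 2: row/col 2 already zero → sign 0
signature = (1, 1, 1)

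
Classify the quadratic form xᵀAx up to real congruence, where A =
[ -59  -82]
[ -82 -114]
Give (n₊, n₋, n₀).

step 0: pivot -59 → sign −
step 1: pivot -2/59 → sign −
signature = (0, 2, 0)

Answer: (0, 2, 0)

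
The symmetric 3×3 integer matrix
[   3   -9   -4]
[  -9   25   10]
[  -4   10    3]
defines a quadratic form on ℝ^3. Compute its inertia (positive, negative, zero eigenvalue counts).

step 0: pivot 3 → sign +
step 1: pivot -2 → sign −
step 2: pivot -1/3 → sign −
signature = (1, 2, 0)

Answer: (1, 2, 0)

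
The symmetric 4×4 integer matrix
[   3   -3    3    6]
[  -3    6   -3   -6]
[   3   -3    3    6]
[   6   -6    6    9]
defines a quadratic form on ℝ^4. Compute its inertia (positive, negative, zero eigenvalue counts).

Answer: (2, 1, 1)

Derivation:
step 0: pivot 3 → sign +
step 1: pivot 3 → sign +
step 2: pivot -3 → sign −
step 3: row/col 3 already zero → sign 0
signature = (2, 1, 1)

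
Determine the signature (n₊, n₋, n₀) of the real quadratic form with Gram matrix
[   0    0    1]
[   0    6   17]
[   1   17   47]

Answer: (2, 1, 0)

Derivation:
step 0: pivot 6 → sign +
step 1: pivot -7/6 → sign −
step 2: pivot 6/7 → sign +
signature = (2, 1, 0)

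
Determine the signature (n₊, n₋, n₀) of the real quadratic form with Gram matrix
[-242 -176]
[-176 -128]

step 0: pivot -242 → sign −
step 1: row/col 1 already zero → sign 0
signature = (0, 1, 1)

Answer: (0, 1, 1)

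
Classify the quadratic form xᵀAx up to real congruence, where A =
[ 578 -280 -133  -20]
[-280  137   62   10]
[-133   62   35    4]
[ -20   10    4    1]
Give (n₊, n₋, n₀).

Answer: (4, 0, 0)

Derivation:
step 0: pivot 578 → sign +
step 1: pivot 393/289 → sign +
step 2: pivot 15/262 → sign +
step 3: pivot 1/5 → sign +
signature = (4, 0, 0)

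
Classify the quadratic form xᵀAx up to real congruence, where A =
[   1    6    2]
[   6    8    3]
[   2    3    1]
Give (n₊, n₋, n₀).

step 0: pivot 1 → sign +
step 1: pivot -28 → sign −
step 2: pivot -3/28 → sign −
signature = (1, 2, 0)

Answer: (1, 2, 0)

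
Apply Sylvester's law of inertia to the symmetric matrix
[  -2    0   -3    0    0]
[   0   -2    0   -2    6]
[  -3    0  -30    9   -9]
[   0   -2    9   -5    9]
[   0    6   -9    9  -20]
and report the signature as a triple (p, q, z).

Answer: (2, 3, 0)

Derivation:
step 0: pivot -2 → sign −
step 1: pivot -2 → sign −
step 2: pivot -51/2 → sign −
step 3: pivot 3/17 → sign +
step 4: pivot 1 → sign +
signature = (2, 3, 0)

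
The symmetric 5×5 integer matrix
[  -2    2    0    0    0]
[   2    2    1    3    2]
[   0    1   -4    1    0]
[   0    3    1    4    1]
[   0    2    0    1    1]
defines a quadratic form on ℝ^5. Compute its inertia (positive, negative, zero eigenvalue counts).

step 0: pivot -2 → sign −
step 1: pivot 4 → sign +
step 2: pivot -17/4 → sign −
step 3: pivot 30/17 → sign +
step 4: pivot -1/10 → sign −
signature = (2, 3, 0)

Answer: (2, 3, 0)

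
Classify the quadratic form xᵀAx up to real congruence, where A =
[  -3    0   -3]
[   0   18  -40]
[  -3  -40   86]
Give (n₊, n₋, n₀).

Answer: (2, 1, 0)

Derivation:
step 0: pivot -3 → sign −
step 1: pivot 18 → sign +
step 2: pivot 1/9 → sign +
signature = (2, 1, 0)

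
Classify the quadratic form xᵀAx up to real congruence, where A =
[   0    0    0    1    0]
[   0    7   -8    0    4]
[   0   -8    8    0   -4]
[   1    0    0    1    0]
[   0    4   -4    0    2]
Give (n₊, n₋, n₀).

step 0: pivot 7 → sign +
step 1: pivot -8/7 → sign −
step 2: pivot 1 → sign +
step 3: pivot -1 → sign −
step 4: row/col 4 already zero → sign 0
signature = (2, 2, 1)

Answer: (2, 2, 1)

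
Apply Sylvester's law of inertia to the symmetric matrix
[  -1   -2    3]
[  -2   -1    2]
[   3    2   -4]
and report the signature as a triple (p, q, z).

Answer: (1, 2, 0)

Derivation:
step 0: pivot -1 → sign −
step 1: pivot 3 → sign +
step 2: pivot -1/3 → sign −
signature = (1, 2, 0)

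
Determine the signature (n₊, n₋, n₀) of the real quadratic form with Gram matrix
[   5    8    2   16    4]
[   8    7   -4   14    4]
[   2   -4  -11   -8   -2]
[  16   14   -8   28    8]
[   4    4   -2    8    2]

step 0: pivot 5 → sign +
step 1: pivot -29/5 → sign −
step 2: pivot -83/29 → sign −
step 3: pivot -6/83 → sign −
step 4: row/col 4 already zero → sign 0
signature = (1, 3, 1)

Answer: (1, 3, 1)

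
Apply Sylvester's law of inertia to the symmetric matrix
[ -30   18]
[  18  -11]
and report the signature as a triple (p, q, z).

step 0: pivot -30 → sign −
step 1: pivot -1/5 → sign −
signature = (0, 2, 0)

Answer: (0, 2, 0)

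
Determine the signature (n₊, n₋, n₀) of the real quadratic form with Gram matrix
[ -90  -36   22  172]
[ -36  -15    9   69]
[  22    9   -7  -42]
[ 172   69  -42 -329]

Answer: (0, 4, 0)

Derivation:
step 0: pivot -90 → sign −
step 1: pivot -3/5 → sign −
step 2: pivot -14/9 → sign −
step 3: pivot -3/14 → sign −
signature = (0, 4, 0)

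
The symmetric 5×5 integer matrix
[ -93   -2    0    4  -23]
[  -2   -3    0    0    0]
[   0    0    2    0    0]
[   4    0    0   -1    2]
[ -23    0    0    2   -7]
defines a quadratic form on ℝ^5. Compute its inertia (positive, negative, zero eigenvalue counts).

Answer: (1, 4, 0)

Derivation:
step 0: pivot -93 → sign −
step 1: pivot -275/93 → sign −
step 2: pivot 2 → sign +
step 3: pivot -227/275 → sign −
step 4: pivot -6/227 → sign −
signature = (1, 4, 0)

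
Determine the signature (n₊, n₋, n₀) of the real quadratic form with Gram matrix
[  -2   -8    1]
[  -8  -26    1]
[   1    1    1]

step 0: pivot -2 → sign −
step 1: pivot 6 → sign +
step 2: row/col 2 already zero → sign 0
signature = (1, 1, 1)

Answer: (1, 1, 1)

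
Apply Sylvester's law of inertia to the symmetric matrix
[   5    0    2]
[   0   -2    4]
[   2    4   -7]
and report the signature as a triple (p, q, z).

step 0: pivot 5 → sign +
step 1: pivot -2 → sign −
step 2: pivot 1/5 → sign +
signature = (2, 1, 0)

Answer: (2, 1, 0)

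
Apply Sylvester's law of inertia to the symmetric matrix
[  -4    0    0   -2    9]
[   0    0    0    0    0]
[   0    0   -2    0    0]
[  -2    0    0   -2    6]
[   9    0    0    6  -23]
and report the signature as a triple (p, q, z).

step 0: pivot -4 → sign −
step 1: pivot -2 → sign −
step 2: pivot -1 → sign −
step 3: pivot -1/2 → sign −
step 4: row/col 4 already zero → sign 0
signature = (0, 4, 1)

Answer: (0, 4, 1)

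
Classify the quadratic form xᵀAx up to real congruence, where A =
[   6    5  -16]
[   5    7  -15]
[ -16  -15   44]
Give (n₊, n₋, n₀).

step 0: pivot 6 → sign +
step 1: pivot 17/6 → sign +
step 2: pivot 6/17 → sign +
signature = (3, 0, 0)

Answer: (3, 0, 0)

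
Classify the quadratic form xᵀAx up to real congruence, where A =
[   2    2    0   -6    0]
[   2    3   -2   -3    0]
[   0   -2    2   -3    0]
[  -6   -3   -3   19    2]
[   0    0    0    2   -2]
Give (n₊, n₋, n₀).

Answer: (2, 3, 0)

Derivation:
step 0: pivot 2 → sign +
step 1: pivot 1 → sign +
step 2: pivot -2 → sign −
step 3: pivot -7/2 → sign −
step 4: pivot -6/7 → sign −
signature = (2, 3, 0)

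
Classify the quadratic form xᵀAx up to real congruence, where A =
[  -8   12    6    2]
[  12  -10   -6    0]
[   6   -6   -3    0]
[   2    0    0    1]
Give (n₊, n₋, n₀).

step 0: pivot -8 → sign −
step 1: pivot 8 → sign +
step 2: pivot 3/8 → sign +
step 3: row/col 3 already zero → sign 0
signature = (2, 1, 1)

Answer: (2, 1, 1)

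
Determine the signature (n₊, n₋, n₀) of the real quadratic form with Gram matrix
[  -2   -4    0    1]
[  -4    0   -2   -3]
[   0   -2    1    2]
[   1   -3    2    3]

step 0: pivot -2 → sign −
step 1: pivot 8 → sign +
step 2: pivot 1/2 → sign +
step 3: pivot -3/4 → sign −
signature = (2, 2, 0)

Answer: (2, 2, 0)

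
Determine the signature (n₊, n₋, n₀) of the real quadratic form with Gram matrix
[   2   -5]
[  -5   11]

Answer: (1, 1, 0)

Derivation:
step 0: pivot 2 → sign +
step 1: pivot -3/2 → sign −
signature = (1, 1, 0)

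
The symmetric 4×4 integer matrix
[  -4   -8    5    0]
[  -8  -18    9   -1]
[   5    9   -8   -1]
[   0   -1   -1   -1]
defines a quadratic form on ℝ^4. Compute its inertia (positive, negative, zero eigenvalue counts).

Answer: (0, 4, 0)

Derivation:
step 0: pivot -4 → sign −
step 1: pivot -2 → sign −
step 2: pivot -5/4 → sign −
step 3: pivot -3/10 → sign −
signature = (0, 4, 0)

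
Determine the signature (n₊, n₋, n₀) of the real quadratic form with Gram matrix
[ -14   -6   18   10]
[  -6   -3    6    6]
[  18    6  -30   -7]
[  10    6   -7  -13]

step 0: pivot -14 → sign −
step 1: pivot -3/7 → sign −
step 2: pivot 1 → sign +
step 3: pivot -1 → sign −
signature = (1, 3, 0)

Answer: (1, 3, 0)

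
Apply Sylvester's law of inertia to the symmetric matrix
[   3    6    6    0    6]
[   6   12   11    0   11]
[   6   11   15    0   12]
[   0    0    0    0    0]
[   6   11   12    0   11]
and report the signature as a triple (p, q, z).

Answer: (3, 1, 1)

Derivation:
step 0: pivot 3 → sign +
step 1: pivot 3 → sign +
step 2: pivot -1/3 → sign −
step 3: pivot 2 → sign +
step 4: row/col 4 already zero → sign 0
signature = (3, 1, 1)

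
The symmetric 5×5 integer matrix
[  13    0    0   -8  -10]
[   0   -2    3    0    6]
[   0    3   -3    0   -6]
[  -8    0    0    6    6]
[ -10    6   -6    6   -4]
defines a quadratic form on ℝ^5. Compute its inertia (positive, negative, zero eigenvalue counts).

step 0: pivot 13 → sign +
step 1: pivot -2 → sign −
step 2: pivot 3/2 → sign +
step 3: pivot 14/13 → sign +
step 4: pivot 2/7 → sign +
signature = (4, 1, 0)

Answer: (4, 1, 0)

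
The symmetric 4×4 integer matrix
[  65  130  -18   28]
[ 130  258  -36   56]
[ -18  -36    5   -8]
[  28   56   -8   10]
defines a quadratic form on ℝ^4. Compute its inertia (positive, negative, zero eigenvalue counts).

step 0: pivot 65 → sign +
step 1: pivot -2 → sign −
step 2: pivot 1/65 → sign +
step 3: pivot -6 → sign −
signature = (2, 2, 0)

Answer: (2, 2, 0)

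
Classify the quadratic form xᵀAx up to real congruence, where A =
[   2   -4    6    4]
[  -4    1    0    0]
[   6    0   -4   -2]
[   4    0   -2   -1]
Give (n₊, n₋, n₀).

step 0: pivot 2 → sign +
step 1: pivot -7 → sign −
step 2: pivot -10/7 → sign −
step 3: pivot 1/5 → sign +
signature = (2, 2, 0)

Answer: (2, 2, 0)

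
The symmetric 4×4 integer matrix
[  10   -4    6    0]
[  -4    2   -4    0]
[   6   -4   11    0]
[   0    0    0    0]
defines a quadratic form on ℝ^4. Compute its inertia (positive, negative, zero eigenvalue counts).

step 0: pivot 10 → sign +
step 1: pivot 2/5 → sign +
step 2: pivot 1 → sign +
step 3: row/col 3 already zero → sign 0
signature = (3, 0, 1)

Answer: (3, 0, 1)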